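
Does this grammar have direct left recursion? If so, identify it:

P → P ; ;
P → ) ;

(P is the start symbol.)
P → P ; ;: LEFT RECURSIVE (starts with P)
P → ) ;: starts with ')'

The grammar has direct left recursion on: P.

Answer: Yes, P is left-recursive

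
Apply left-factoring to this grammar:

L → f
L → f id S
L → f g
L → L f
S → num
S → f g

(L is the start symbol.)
L → f L'
L' → ε
L' → id S
L' → g
L → L f
S → num
S → f g

Left-factoring transforms A → αβ₁ | αβ₂ into A → αA' and A' → β₁ | β₂
(α is the longest common prefix among the alternatives). Repeat until
no nonterminal has two alternatives with a common prefix.

Round 1: L has alternatives sharing prefix 'f'. Introduce L': L → f L'
  Add: L' → ε
  Add: L' → id S
  Add: L' → g

No remaining common prefixes — done.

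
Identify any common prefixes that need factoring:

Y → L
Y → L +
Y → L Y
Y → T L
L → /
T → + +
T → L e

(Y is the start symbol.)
Yes, Y has productions with common prefix 'L'

Left-factoring is needed when two productions for the same non-terminal
share a common prefix on the right-hand side.

Productions for Y:
  Y → L
  Y → L +
  Y → L Y
  Y → T L
Productions for T:
  T → + +
  T → L e

Found common prefix 'L' in productions for Y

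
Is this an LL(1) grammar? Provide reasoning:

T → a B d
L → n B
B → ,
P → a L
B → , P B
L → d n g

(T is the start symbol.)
For L:
  PREDICT(L → n B) = { 'n' }
  PREDICT(L → d n g) = { 'd' }
For B:
  PREDICT(B → ',') = { ',' }
  PREDICT(B → ',' P B) = { ',' }
T, P have a single production, so nothing to check there.

Conflict found: Predict set conflict for B: { ',' }
The grammar is NOT LL(1).

Answer: No. Predict set conflict for B: { ',' }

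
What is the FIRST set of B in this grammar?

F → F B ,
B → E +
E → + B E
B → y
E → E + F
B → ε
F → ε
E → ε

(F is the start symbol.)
FIRST sets of the other non-terminals involved (by the same procedure, iterated to a fixed point):
  FIRST(E) = { '+', ε }

From B → E +:
  - E is a non-terminal: add FIRST(E) \ {ε} = { '+' }
    E is nullable, so continue to the next symbol
  - '+' is a terminal: add '+' and stop
From B → y:
  - y is a terminal: add 'y' and stop
From B → ε:
  - ε-production, so ε ∈ FIRST(B)

Collecting: FIRST(B) = { '+', 'y', ε }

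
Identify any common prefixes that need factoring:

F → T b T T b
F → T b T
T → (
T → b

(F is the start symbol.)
Yes, F has productions with common prefix 'T b T'

Left-factoring is needed when two productions for the same non-terminal
share a common prefix on the right-hand side.

Productions for F:
  F → T b T T b
  F → T b T
Productions for T:
  T → (
  T → b

Found common prefix 'T b T' in productions for F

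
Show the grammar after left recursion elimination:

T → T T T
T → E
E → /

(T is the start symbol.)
T → E T'
T' → T T T'
T' → ε
E → /

T is directly left-recursive. The standard transformation for
  A → A α₁ | ... | A α_m | β₁ | ... | β_n
is
  A  → β₁ A' | ... | β_n A'
  A' → α₁ A' | ... | α_m A' | ε

T → E becomes T → E T'
T → T T T becomes T' → T T T'
Add T' → ε

Productions for other non-terminals are unchanged:
  E → /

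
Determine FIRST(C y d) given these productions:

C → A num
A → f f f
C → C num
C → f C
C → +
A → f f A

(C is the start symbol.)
FIRST sets of the non-terminals involved (from the grammar, by fixed-point iteration):
  FIRST(C) = { '+', 'f' }

To compute FIRST(C y d), process the symbols left to right:
Symbol C is a non-terminal. Add FIRST(C) \ {ε} = { '+', 'f' }
C is not nullable (ε ∉ FIRST(C)), so stop here.
FIRST(C y d) = { '+', 'f' }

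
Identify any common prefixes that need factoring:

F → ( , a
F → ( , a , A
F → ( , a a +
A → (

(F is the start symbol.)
Yes, F has productions with common prefix '( , a'

Left-factoring is needed when two productions for the same non-terminal
share a common prefix on the right-hand side.

Productions for F:
  F → ( , a
  F → ( , a , A
  F → ( , a a +

Found common prefix '( , a' in productions for F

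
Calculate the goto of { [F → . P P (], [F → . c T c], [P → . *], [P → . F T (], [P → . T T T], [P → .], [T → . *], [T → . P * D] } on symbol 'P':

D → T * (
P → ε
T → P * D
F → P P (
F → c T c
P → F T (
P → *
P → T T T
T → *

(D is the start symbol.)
{ [F → . P P (], [F → . c T c], [F → P . P (], [P → . *], [P → . F T (], [P → . T T T], [P → .], [T → . *], [T → . P * D], [T → P . * D] }

GOTO(I, 'P') = CLOSURE({ [A → αX.β] : [A → α.Xβ] ∈ I, X = 'P' })

Items with dot before 'P', with the dot advanced:
  [F → . P P (] → [F → P . P (]
  [T → . P * D] → [T → P . * D]
Closure of the advanced items:
  [F → P . P (] has the dot before P: add [P → .], [P → . F T (], [P → . *], [P → . T T T]
  [P → . F T (] has the dot before F: add [F → . P P (], [F → . c T c]
  [P → . T T T] has the dot before T: add [T → . P * D], [T → . *]

GOTO = { [F → . P P (], [F → . c T c], [F → P . P (], [P → . *], [P → . F T (], [P → . T T T], [P → .], [T → . *], [T → . P * D], [T → P . * D] }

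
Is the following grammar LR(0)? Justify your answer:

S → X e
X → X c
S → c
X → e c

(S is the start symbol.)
Yes, the grammar is LR(0)

A grammar is LR(0) if no state in the canonical LR(0) collection has:
  - both a shift item (dot before a terminal) and a complete item (shift-reduce conflict), or
  - two or more complete items (reduce-reduce conflict; the accept item [S' → S .] counts as a complete item here).

Augment with S' → S and build the canonical LR(0) collection (I0 = CLOSURE({[S' → . S]}), then GOTO on every symbol after a dot until no new states appear). It has 8 states:
  I0: { [S → . X e], [S → . c], [S' → . S], [X → . X c], [X → . e c] }  — shift
  I1: { [S' → S .] }  — accept
  I2: { [S → X . e], [X → X . c] }  — shift
  I3: { [S → c .] }  — reduce
  I4: { [X → e . c] }  — shift
  I5: { [X → e c .] }  — reduce
  I6: { [X → X c .] }  — reduce
  I7: { [S → X e .] }  — reduce

Every state is either a pure shift/goto state or contains exactly one complete item and nothing to shift — no conflicts. The grammar is LR(0).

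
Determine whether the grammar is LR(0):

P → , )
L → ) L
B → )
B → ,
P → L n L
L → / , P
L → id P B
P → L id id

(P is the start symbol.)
A grammar is LR(0) if no state in the canonical LR(0) collection has:
  - both a shift item (dot before a terminal) and a complete item (shift-reduce conflict), or
  - two or more complete items (reduce-reduce conflict; the accept item [P' → P .] counts as a complete item here).

Augment with P' → P and build the canonical LR(0) collection (I0 = CLOSURE({[P' → . P]}), then GOTO on every symbol after a dot until no new states appear). It has 19 states:
  I0: { [L → . ) L], [L → . / , P], [L → . id P B], [P → . , )], [P → . L id id], [P → . L n L], [P' → . P] }  — shift
  I1: { [L → ) . L], [L → . ) L], [L → . / , P], [L → . id P B] }  — shift
  I2: { [P → , . )] }  — shift
  I3: { [L → / . , P] }  — shift
  I4: { [P → L . id id], [P → L . n L] }  — shift
  I5: { [P' → P .] }  — accept
  I6: { [L → . ) L], [L → . / , P], [L → . id P B], [L → id . P B], [P → . , )], [P → . L id id], [P → . L n L] }  — shift
  I7: { [B → . )], [B → . ,], [L → id P . B] }  — shift
  I8: { [B → ) .] }  — reduce
  I9: { [B → , .] }  — reduce
  I10: { [L → id P B .] }  — reduce
  I11: { [P → L id . id] }  — shift
  I12: { [L → . ) L], [L → . / , P], [L → . id P B], [P → L n . L] }  — shift
  I13: { [P → L n L .] }  — reduce
  I14: { [P → L id id .] }  — reduce
  I15: { [L → . ) L], [L → . / , P], [L → . id P B], [L → / , . P], [P → . , )], [P → . L id id], [P → . L n L] }  — shift
  I16: { [L → / , P .] }  — reduce
  I17: { [P → , ) .] }  — reduce
  I18: { [L → ) L .] }  — reduce

Every state is either a pure shift/goto state or contains exactly one complete item and nothing to shift — no conflicts. The grammar is LR(0).

Answer: Yes, the grammar is LR(0)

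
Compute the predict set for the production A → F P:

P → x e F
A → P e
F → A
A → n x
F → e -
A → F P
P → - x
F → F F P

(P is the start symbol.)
{ '-', 'e', 'n', 'x' }

PREDICT(A → F P) = (FIRST(RHS) \ {ε}) ∪ (FOLLOW(A) if ε ∈ FIRST(RHS), i.e. RHS ⇒* ε)
FIRST(F) = { '-', 'e', 'n', 'x' }
FIRST(F P) = { '-', 'e', 'n', 'x' }
ε ∉ FIRST(F P), so FOLLOW(A) is not added.
PREDICT(A → F P) = { '-', 'e', 'n', 'x' }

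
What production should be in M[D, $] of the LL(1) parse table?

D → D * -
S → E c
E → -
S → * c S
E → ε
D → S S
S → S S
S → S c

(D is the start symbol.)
To find M[D, $], we find productions for D where $ is in the predict set (PREDICT(N → α) = (FIRST(α) \ {ε}) ∪ (FOLLOW(N) if α ⇒* ε)).

Relevant sets:
  FIRST(D) = { '*', '-', 'c' }
  FIRST(S) = { '*', '-', 'c' }

D → D * -: PREDICT = { '*', '-', 'c' }
D → S S: PREDICT = { '*', '-', 'c' }

M[D, $] is empty (no production applies)

Answer: Empty (error entry)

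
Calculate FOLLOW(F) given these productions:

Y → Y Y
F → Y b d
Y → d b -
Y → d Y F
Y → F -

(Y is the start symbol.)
{ $, '-', 'b', 'd' }

To compute FOLLOW(F), find every occurrence of F on a right-hand side N → α F β: add FIRST(β) \ {ε}, and if β is empty or nullable also add FOLLOW(N). Iterate to a fixed point.

In Y → d Y F: F is at the end, add FOLLOW(Y)
In Y → F -: F is followed by '-', add FIRST('-') \ {ε} = { '-' }

The FOLLOW sets referred to above (computed the same way, to a fixed point):
  FOLLOW(Y) = { $, 'b', 'd' }

Taking the union: FOLLOW(F) = { $, '-', 'b', 'd' }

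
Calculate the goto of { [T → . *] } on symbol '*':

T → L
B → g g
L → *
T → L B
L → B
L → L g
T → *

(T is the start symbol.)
{ [T → * .] }

GOTO(I, '*') = CLOSURE({ [A → αX.β] : [A → α.Xβ] ∈ I, X = '*' })

Items with dot before '*', with the dot advanced:
  [T → . *] → [T → * .]
Closure adds nothing (no advanced item has the dot before a non-terminal).

GOTO = { [T → * .] }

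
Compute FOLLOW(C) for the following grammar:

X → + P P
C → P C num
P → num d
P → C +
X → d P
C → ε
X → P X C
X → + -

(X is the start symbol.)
In C → P C num: C is followed by num, add FIRST(num) \ {ε} = { 'num' }
In P → C +: C is followed by '+', add FIRST('+') \ {ε} = { '+' }
In X → P X C: C is at the end, add FOLLOW(X)

The FOLLOW sets referred to above (computed the same way, to a fixed point):
  FOLLOW(X) = { $, '+', 'num' }

Taking the union: FOLLOW(C) = { $, '+', 'num' }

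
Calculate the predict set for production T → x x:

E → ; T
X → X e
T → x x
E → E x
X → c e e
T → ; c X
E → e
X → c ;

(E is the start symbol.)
PREDICT(T → x x) = (FIRST(RHS) \ {ε}) ∪ (FOLLOW(T) if ε ∈ FIRST(RHS), i.e. RHS ⇒* ε)
FIRST(x x) = { 'x' }
ε ∉ FIRST(x x), so FOLLOW(T) is not added.
PREDICT(T → x x) = { 'x' }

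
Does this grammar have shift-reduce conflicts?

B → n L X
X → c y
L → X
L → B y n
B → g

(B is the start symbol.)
A shift-reduce conflict occurs when an LR(0) state has both:
  - a complete (reduce) item [A → α .] (dot at the end), and
  - a shift item [B → β . c γ] (dot before a terminal).

Augment with B' → B and build the canonical LR(0) collection (I0 = CLOSURE({[B' → . B]}), then GOTO on every symbol after a dot until no new states appear). It has 12 states:
  I0: { [B → . g], [B → . n L X], [B' → . B] }  — shift
  I1: { [B' → B .] }  — accept
  I2: { [B → g .] }  — reduce
  I3: { [B → . g], [B → . n L X], [B → n . L X], [L → . B y n], [L → . X], [X → . c y] }  — shift
  I4: { [L → B . y n] }  — shift
  I5: { [B → n L . X], [X → . c y] }  — shift
  I6: { [L → X .] }  — reduce
  I7: { [X → c . y] }  — shift
  I8: { [X → c y .] }  — reduce
  I9: { [B → n L X .] }  — reduce
  I10: { [L → B y . n] }  — shift
  I11: { [L → B y n .] }  — reduce

No state contains both a complete item and a shift item.

Answer: No shift-reduce conflicts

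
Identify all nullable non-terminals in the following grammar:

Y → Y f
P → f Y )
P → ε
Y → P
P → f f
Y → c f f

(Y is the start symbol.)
{ 'P', 'Y' }

A non-terminal is nullable if it can derive ε (the empty string): either it has an ε-production, or it has a production whose right-hand side consists entirely of nullable non-terminals.

ε-productions: P → ε
So P is immediately nullable.
Y → P: every symbol on the right is nullable, so Y is nullable too.
Every non-terminal is now nullable.
Nullable = { 'P', 'Y' }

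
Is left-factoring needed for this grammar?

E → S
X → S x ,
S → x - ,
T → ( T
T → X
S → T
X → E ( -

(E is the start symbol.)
Left-factoring is needed when two productions for the same non-terminal
share a common prefix on the right-hand side.

Productions for X:
  X → S x ,
  X → E ( -
Productions for S:
  S → x - ,
  S → T
Productions for T:
  T → ( T
  T → X

No common prefixes found.

Answer: No, left-factoring is not needed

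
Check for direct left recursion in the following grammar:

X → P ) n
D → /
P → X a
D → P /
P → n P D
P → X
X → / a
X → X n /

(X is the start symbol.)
Direct left recursion occurs when N → N α for some non-terminal N (the right-hand side begins with the left-hand side itself).

X → P ) n: starts with P
D → /: starts with '/'
P → X a: starts with X
D → P /: starts with P
P → n P D: starts with n
P → X: starts with X
X → / a: starts with '/'
X → X n /: LEFT RECURSIVE (starts with X)

The grammar has direct left recursion on: X.

Answer: Yes, X is left-recursive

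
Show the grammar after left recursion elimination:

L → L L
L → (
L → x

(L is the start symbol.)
L → ( L'
L → x L'
L' → L L'
L' → ε

L is directly left-recursive. The standard transformation for
  A → A α₁ | ... | A α_m | β₁ | ... | β_n
is
  A  → β₁ A' | ... | β_n A'
  A' → α₁ A' | ... | α_m A' | ε

L → ( becomes L → ( L'
L → x becomes L → x L'
L → L L becomes L' → L L'
Add L' → ε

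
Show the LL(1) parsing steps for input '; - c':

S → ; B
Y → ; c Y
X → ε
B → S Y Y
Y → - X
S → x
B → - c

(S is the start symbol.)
LL(1) parsing maintains a stack (initially the start symbol over $) and the input. At each step: if the stack top is a terminal, match it against the current input token; if it is a non-terminal N, replace it with the RHS of M[N, lookahead] (the unique production whose predict set contains the lookahead).

Stack is shown with the top on the left.

Stack  Input    Action
----------------------
S $    ; - c $  output S → ; B
; B $  ; - c $  match ';'
B $    - c $    output B → - c
- c $  - c $    match '-'
c $    c $      match 'c'
$      $        accept

The string is accepted.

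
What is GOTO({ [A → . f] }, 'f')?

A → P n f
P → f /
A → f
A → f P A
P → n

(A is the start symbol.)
{ [A → f .] }

GOTO(I, 'f') = CLOSURE({ [A → αX.β] : [A → α.Xβ] ∈ I, X = 'f' })

Items with dot before 'f', with the dot advanced:
  [A → . f] → [A → f .]
Closure adds nothing (no advanced item has the dot before a non-terminal).

GOTO = { [A → f .] }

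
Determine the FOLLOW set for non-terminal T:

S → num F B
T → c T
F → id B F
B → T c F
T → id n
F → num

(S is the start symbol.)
{ 'c' }

In T → c T: T is at the end; this adds FOLLOW(T) to itself — nothing new
In B → T c F: T is followed by c F, add FIRST(c F) \ {ε} = { 'c' }

Taking the union: FOLLOW(T) = { 'c' }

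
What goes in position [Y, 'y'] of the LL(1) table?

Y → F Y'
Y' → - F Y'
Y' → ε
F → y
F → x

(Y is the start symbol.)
Y → F Y'

To find M[Y, 'y'], we find productions for Y where 'y' is in the predict set (PREDICT(N → α) = (FIRST(α) \ {ε}) ∪ (FOLLOW(N) if α ⇒* ε)).

Relevant sets:
  FIRST(F) = { 'x', 'y' }

Y → F Y': PREDICT = { 'x', 'y' }
  'y' is in predict set, so this production goes in M[Y, 'y']

M[Y, 'y'] = Y → F Y'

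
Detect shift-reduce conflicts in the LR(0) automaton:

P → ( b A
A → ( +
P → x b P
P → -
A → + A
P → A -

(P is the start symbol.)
No shift-reduce conflicts

Augment with P' → P and build the canonical LR(0) collection (I0 = CLOSURE({[P' → . P]}), then GOTO on every symbol after a dot until no new states appear). It has 15 states:
  I0: { [A → . ( +], [A → . + A], [P → . ( b A], [P → . -], [P → . A -], [P → . x b P], [P' → . P] }  — shift
  I1: { [A → ( . +], [P → ( . b A] }  — shift
  I2: { [A → + . A], [A → . ( +], [A → . + A] }  — shift
  I3: { [P → - .] }  — reduce
  I4: { [P → A . -] }  — shift
  I5: { [P' → P .] }  — accept
  I6: { [P → x . b P] }  — shift
  I7: { [A → . ( +], [A → . + A], [P → . ( b A], [P → . -], [P → . A -], [P → . x b P], [P → x b . P] }  — shift
  I8: { [P → x b P .] }  — reduce
  I9: { [P → A - .] }  — reduce
  I10: { [A → ( . +] }  — shift
  I11: { [A → + A .] }  — reduce
  I12: { [A → ( + .] }  — reduce
  I13: { [A → . ( +], [A → . + A], [P → ( b . A] }  — shift
  I14: { [P → ( b A .] }  — reduce

No state contains both a complete item and a shift item.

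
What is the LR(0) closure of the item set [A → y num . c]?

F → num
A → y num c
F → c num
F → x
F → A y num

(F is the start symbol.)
{ [A → y num . c] }

Start with: [A → y num . c]
The dot precedes the terminal c, so nothing is added.

CLOSURE = { [A → y num . c] }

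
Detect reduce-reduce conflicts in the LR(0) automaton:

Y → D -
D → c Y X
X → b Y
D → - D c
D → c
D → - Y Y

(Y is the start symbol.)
No reduce-reduce conflicts

Augment with Y' → Y and build the canonical LR(0) collection (I0 = CLOSURE({[Y' → . Y]}), then GOTO on every symbol after a dot until no new states appear). It has 14 states:
  I0: { [D → . - D c], [D → . - Y Y], [D → . c Y X], [D → . c], [Y → . D -], [Y' → . Y] }  — shift
  I1: { [D → - . D c], [D → - . Y Y], [D → . - D c], [D → . - Y Y], [D → . c Y X], [D → . c], [Y → . D -] }  — shift
  I2: { [Y → D . -] }  — shift
  I3: { [Y' → Y .] }  — accept
  I4: { [D → . - D c], [D → . - Y Y], [D → . c Y X], [D → . c], [D → c . Y X], [D → c .], [Y → . D -] }  — shift, reduce
  I5: { [D → c Y . X], [X → . b Y] }  — shift
  I6: { [D → c Y X .] }  — reduce
  I7: { [D → . - D c], [D → . - Y Y], [D → . c Y X], [D → . c], [X → b . Y], [Y → . D -] }  — shift
  I8: { [X → b Y .] }  — reduce
  I9: { [Y → D - .] }  — reduce
  I10: { [D → - D . c], [Y → D . -] }  — shift
  I11: { [D → - Y . Y], [D → . - D c], [D → . - Y Y], [D → . c Y X], [D → . c], [Y → . D -] }  — shift
  I12: { [D → - Y Y .] }  — reduce
  I13: { [D → - D c .] }  — reduce

No state contains more than one complete item.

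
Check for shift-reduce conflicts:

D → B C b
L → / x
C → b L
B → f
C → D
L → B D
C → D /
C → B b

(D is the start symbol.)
Yes — I6: [C → D .] vs [C → D . /]; I15: [C → B b .] vs [B → . f]

Augment with D' → D and build the canonical LR(0) collection (I0 = CLOSURE({[D' → . D]}), then GOTO on every symbol after a dot until no new states appear). It has 16 states:
  I0: { [B → . f], [D → . B C b], [D' → . D] }  — shift
  I1: { [B → . f], [C → . B b], [C → . D /], [C → . D], [C → . b L], [D → . B C b], [D → B . C b] }  — shift
  I2: { [D' → D .] }  — accept
  I3: { [B → f .] }  — reduce
  I4: { [B → . f], [C → . B b], [C → . D /], [C → . D], [C → . b L], [C → B . b], [D → . B C b], [D → B . C b] }  — shift
  I5: { [D → B C . b] }  — shift
  I6: { [C → D . /], [C → D .] }  — shift, reduce
  I7: { [B → . f], [C → b . L], [L → . / x], [L → . B D] }  — shift
  I8: { [L → / . x] }  — shift
  I9: { [B → . f], [D → . B C b], [L → B . D] }  — shift
  I10: { [C → b L .] }  — reduce
  I11: { [L → B D .] }  — reduce
  I12: { [L → / x .] }  — reduce
  I13: { [C → D / .] }  — reduce
  I14: { [D → B C b .] }  — reduce
  I15: { [B → . f], [C → B b .], [C → b . L], [L → . / x], [L → . B D] }  — shift, reduce

I6 contains reduce item [C → D .] and shift item [C → D . /] — shift-reduce conflict.
I15 contains reduce item [C → B b .] and shift items [B → . f], [L → . / x] — shift-reduce conflict.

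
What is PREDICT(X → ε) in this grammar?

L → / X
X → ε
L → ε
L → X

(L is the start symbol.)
{ $ }

PREDICT(X → ε) = (FIRST(RHS) \ {ε}) ∪ (FOLLOW(X) if ε ∈ FIRST(RHS), i.e. RHS ⇒* ε)
The right-hand side is ε (FIRST(ε) = { ε }), so the predict set is FOLLOW(X) = { $ }
PREDICT(X → ε) = { $ }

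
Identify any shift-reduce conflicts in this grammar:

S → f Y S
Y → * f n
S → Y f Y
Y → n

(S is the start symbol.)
No shift-reduce conflicts

A shift-reduce conflict occurs when an LR(0) state has both:
  - a complete (reduce) item [A → α .] (dot at the end), and
  - a shift item [B → β . c γ] (dot before a terminal).

Augment with S' → S and build the canonical LR(0) collection (I0 = CLOSURE({[S' → . S]}), then GOTO on every symbol after a dot until no new states appear). It has 12 states:
  I0: { [S → . Y f Y], [S → . f Y S], [S' → . S], [Y → . * f n], [Y → . n] }  — shift
  I1: { [Y → * . f n] }  — shift
  I2: { [S' → S .] }  — accept
  I3: { [S → Y . f Y] }  — shift
  I4: { [S → f . Y S], [Y → . * f n], [Y → . n] }  — shift
  I5: { [Y → n .] }  — reduce
  I6: { [S → . Y f Y], [S → . f Y S], [S → f Y . S], [Y → . * f n], [Y → . n] }  — shift
  I7: { [S → f Y S .] }  — reduce
  I8: { [S → Y f . Y], [Y → . * f n], [Y → . n] }  — shift
  I9: { [S → Y f Y .] }  — reduce
  I10: { [Y → * f . n] }  — shift
  I11: { [Y → * f n .] }  — reduce

No state contains both a complete item and a shift item.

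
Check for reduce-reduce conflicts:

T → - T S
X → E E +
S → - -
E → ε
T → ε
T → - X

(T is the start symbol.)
Yes — I1: [E → .] vs [T → .]

A reduce-reduce conflict occurs when an LR(0) state has two complete items [A → α .] and [B → β .] — both call for a reduction, and with no lookahead the parser cannot choose between them.

Augment with T' → T and build the canonical LR(0) collection (I0 = CLOSURE({[T' → . T]}), then GOTO on every symbol after a dot until no new states appear). It has 11 states:
  I0: { [T → . - T S], [T → . - X], [T → .], [T' → . T] }  — shift, reduce
  I1: { [E → .], [T → - . T S], [T → - . X], [T → . - T S], [T → . - X], [T → .], [X → . E E +] }  — shift, 2 reduces
  I2: { [T' → T .] }  — accept
  I3: { [E → .], [X → E . E +] }  — reduce
  I4: { [S → . - -], [T → - T . S] }  — shift
  I5: { [T → - X .] }  — reduce
  I6: { [S → - . -] }  — shift
  I7: { [T → - T S .] }  — reduce
  I8: { [S → - - .] }  — reduce
  I9: { [X → E E . +] }  — shift
  I10: { [X → E E + .] }  — reduce

I1 contains complete items [E → .], [T → .] — reduce-reduce conflict.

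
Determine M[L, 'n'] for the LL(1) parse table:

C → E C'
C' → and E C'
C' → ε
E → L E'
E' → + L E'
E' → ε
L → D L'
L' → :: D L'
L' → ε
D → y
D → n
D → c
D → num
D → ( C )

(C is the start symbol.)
To find M[L, 'n'], we find productions for L where 'n' is in the predict set (PREDICT(N → α) = (FIRST(α) \ {ε}) ∪ (FOLLOW(N) if α ⇒* ε)).

Relevant sets:
  FIRST(D) = { '(', 'c', 'n', 'num', 'y' }

L → D L': PREDICT = { '(', 'c', 'n', 'num', 'y' }
  'n' is in predict set, so this production goes in M[L, 'n']

M[L, 'n'] = L → D L'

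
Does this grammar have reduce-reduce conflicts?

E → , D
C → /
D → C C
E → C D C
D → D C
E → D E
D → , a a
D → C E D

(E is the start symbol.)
Yes — I17: [D → D C .] vs [E → C D C .]

A reduce-reduce conflict occurs when an LR(0) state has two complete items [A → α .] and [B → β .] — both call for a reduction, and with no lookahead the parser cannot choose between them.

Augment with E' → E and build the canonical LR(0) collection (I0 = CLOSURE({[E' → . E]}), then GOTO on every symbol after a dot until no new states appear). It has 19 states:
  I0: { [C → . /], [D → . , a a], [D → . C C], [D → . C E D], [D → . D C], [E → . , D], [E → . C D C], [E → . D E], [E' → . E] }  — shift
  I1: { [C → . /], [D → , . a a], [D → . , a a], [D → . C C], [D → . C E D], [D → . D C], [E → , . D] }  — shift
  I2: { [C → / .] }  — reduce
  I3: { [C → . /], [D → . , a a], [D → . C C], [D → . C E D], [D → . D C], [D → C . C], [D → C . E D], [E → . , D], [E → . C D C], [E → . D E], [E → C . D C] }  — shift
  I4: { [C → . /], [D → . , a a], [D → . C C], [D → . C E D], [D → . D C], [D → D . C], [E → . , D], [E → . C D C], [E → . D E], [E → D . E] }  — shift
  I5: { [E' → E .] }  — accept
  I6: { [C → . /], [D → . , a a], [D → . C C], [D → . C E D], [D → . D C], [D → C . C], [D → C . E D], [D → D C .], [E → . , D], [E → . C D C], [E → . D E], [E → C . D C] }  — shift, reduce
  I7: { [E → D E .] }  — reduce
  I8: { [C → . /], [D → . , a a], [D → . C C], [D → . C E D], [D → . D C], [D → C . C], [D → C . E D], [D → C C .], [E → . , D], [E → . C D C], [E → . D E], [E → C . D C] }  — shift, reduce
  I9: { [C → . /], [D → . , a a], [D → . C C], [D → . C E D], [D → . D C], [D → D . C], [E → . , D], [E → . C D C], [E → . D E], [E → C D . C], [E → D . E] }  — shift
  I10: { [C → . /], [D → . , a a], [D → . C C], [D → . C E D], [D → . D C], [D → C E . D] }  — shift
  I11: { [D → , . a a] }  — shift
  I12: { [C → . /], [D → . , a a], [D → . C C], [D → . C E D], [D → . D C], [D → C . C], [D → C . E D], [E → . , D], [E → . C D C], [E → . D E] }  — shift
  I13: { [C → . /], [D → C E D .], [D → D . C] }  — shift, reduce
  I14: { [D → D C .] }  — reduce
  I15: { [D → , a . a] }  — shift
  I16: { [D → , a a .] }  — reduce
  I17: { [C → . /], [D → . , a a], [D → . C C], [D → . C E D], [D → . D C], [D → C . C], [D → C . E D], [D → D C .], [E → . , D], [E → . C D C], [E → . D E], [E → C . D C], [E → C D C .] }  — shift, 2 reduces
  I18: { [C → . /], [D → D . C], [E → , D .] }  — shift, reduce

I17 contains complete items [D → D C .], [E → C D C .] — reduce-reduce conflict.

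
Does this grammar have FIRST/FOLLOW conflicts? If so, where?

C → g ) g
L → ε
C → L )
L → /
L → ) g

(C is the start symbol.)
Yes. L → ')' g with FOLLOW(L) on { ')' }

A FIRST/FOLLOW conflict occurs when a non-terminal N has a nullable alternative N → β (β ⇒* ε) and another alternative N → α with FIRST(α) ∩ FOLLOW(N) ≠ ∅: on such a lookahead the parser cannot decide between expanding α and letting N vanish via β.

Nullable non-terminals: L.

L: nullable alternative(s) L → ε; FOLLOW(L) = { ')' }
  L → ε: FIRST \ {ε} = { } — this is the only nullable alternative, skip
  L → /: FIRST \ {ε} = { '/' } — disjoint from FOLLOW(L)
  L → ) g: FIRST \ {ε} = { ')' } — overlaps FOLLOW(L) on { ')' }: CONFLICT

C has no nullable alternative, so no FIRST/FOLLOW check is needed there.

So the grammar has 1 FIRST/FOLLOW conflict (marked CONFLICT above).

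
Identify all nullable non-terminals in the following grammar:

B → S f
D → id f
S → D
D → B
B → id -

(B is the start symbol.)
A non-terminal is nullable if it can derive ε (the empty string): either it has an ε-production, or it has a production whose right-hand side consists entirely of nullable non-terminals.

There are no ε-productions, so no non-terminal can derive ε.
No non-terminals are nullable.

Answer: None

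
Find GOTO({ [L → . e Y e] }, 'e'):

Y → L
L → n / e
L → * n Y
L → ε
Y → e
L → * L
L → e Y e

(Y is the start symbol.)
GOTO(I, 'e') = CLOSURE({ [A → αX.β] : [A → α.Xβ] ∈ I, X = 'e' })

Items with dot before 'e', with the dot advanced:
  [L → . e Y e] → [L → e . Y e]
Closure of the advanced items:
  [L → e . Y e] has the dot before Y: add [Y → . L], [Y → . e]
  [Y → . L] has the dot before L: add [L → . n / e], [L → . * n Y], [L → .], [L → . * L], [L → . e Y e]

GOTO = { [L → . * L], [L → . * n Y], [L → . e Y e], [L → . n / e], [L → .], [L → e . Y e], [Y → . L], [Y → . e] }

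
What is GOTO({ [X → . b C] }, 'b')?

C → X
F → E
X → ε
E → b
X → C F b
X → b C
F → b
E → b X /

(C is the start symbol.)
{ [C → . X], [X → . C F b], [X → . b C], [X → .], [X → b . C] }

GOTO(I, 'b') = CLOSURE({ [A → αX.β] : [A → α.Xβ] ∈ I, X = 'b' })

Items with dot before 'b', with the dot advanced:
  [X → . b C] → [X → b . C]
Closure of the advanced items:
  [X → b . C] has the dot before C: add [C → . X]
  [C → . X] has the dot before X: add [X → .], [X → . C F b], [X → . b C]

GOTO = { [C → . X], [X → . C F b], [X → . b C], [X → .], [X → b . C] }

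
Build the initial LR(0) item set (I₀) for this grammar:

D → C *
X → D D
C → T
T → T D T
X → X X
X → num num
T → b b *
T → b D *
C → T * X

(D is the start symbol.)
First, augment the grammar with D' → D
I₀ = CLOSURE({ [D' → . D] }):
  [D' → . D] has the dot before D: add [D → . C *]
  [D → . C *] has the dot before C: add [C → . T], [C → . T * X]
  [C → . T] has the dot before T: add [T → . T D T], [T → . b b *], [T → . b D *]
No further items can be added.

I₀ = { [C → . T * X], [C → . T], [D → . C *], [D' → . D], [T → . T D T], [T → . b D *], [T → . b b *] }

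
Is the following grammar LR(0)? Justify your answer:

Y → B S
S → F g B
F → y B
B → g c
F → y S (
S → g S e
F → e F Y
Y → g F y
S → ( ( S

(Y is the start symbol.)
Augment with Y' → Y and build the canonical LR(0) collection (I0 = CLOSURE({[Y' → . Y]}), then GOTO on every symbol after a dot until no new states appear). It has 26 states:
  I0: { [B → . g c], [Y → . B S], [Y → . g F y], [Y' → . Y] }  — shift
  I1: { [F → . e F Y], [F → . y B], [F → . y S (], [S → . ( ( S], [S → . F g B], [S → . g S e], [Y → B . S] }  — shift
  I2: { [Y' → Y .] }  — accept
  I3: { [B → g . c], [F → . e F Y], [F → . y B], [F → . y S (], [Y → g . F y] }  — shift
  I4: { [Y → g F . y] }  — shift
  I5: { [B → g c .] }  — reduce
  I6: { [F → . e F Y], [F → . y B], [F → . y S (], [F → e . F Y] }  — shift
  I7: { [B → . g c], [F → . e F Y], [F → . y B], [F → . y S (], [F → y . B], [F → y . S (], [S → . ( ( S], [S → . F g B], [S → . g S e] }  — shift
  I8: { [S → ( . ( S] }  — shift
  I9: { [F → y B .] }  — reduce
  I10: { [S → F . g B] }  — shift
  I11: { [F → y S . (] }  — shift
  I12: { [B → g . c], [F → . e F Y], [F → . y B], [F → . y S (], [S → . ( ( S], [S → . F g B], [S → . g S e], [S → g . S e] }  — shift
  I13: { [S → g S . e] }  — shift
  I14: { [F → . e F Y], [F → . y B], [F → . y S (], [S → . ( ( S], [S → . F g B], [S → . g S e], [S → g . S e] }  — shift
  I15: { [S → g S e .] }  — reduce
  I16: { [F → y S ( .] }  — reduce
  I17: { [B → . g c], [S → F g . B] }  — shift
  I18: { [S → F g B .] }  — reduce
  I19: { [B → g . c] }  — shift
  I20: { [F → . e F Y], [F → . y B], [F → . y S (], [S → ( ( . S], [S → . ( ( S], [S → . F g B], [S → . g S e] }  — shift
  I21: { [S → ( ( S .] }  — reduce
  I22: { [B → . g c], [F → e F . Y], [Y → . B S], [Y → . g F y] }  — shift
  I23: { [F → e F Y .] }  — reduce
  I24: { [Y → g F y .] }  — reduce
  I25: { [Y → B S .] }  — reduce

Every state is either a pure shift/goto state or contains exactly one complete item and nothing to shift — no conflicts. The grammar is LR(0).

Answer: Yes, the grammar is LR(0)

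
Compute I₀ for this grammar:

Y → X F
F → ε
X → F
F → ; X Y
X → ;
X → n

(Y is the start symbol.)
First, augment the grammar with Y' → Y
I₀ = CLOSURE({ [Y' → . Y] }):
  [Y' → . Y] has the dot before Y: add [Y → . X F]
  [Y → . X F] has the dot before X: add [X → . F], [X → . ;], [X → . n]
  [X → . F] has the dot before F: add [F → .], [F → . ; X Y]
No further items can be added.

I₀ = { [F → . ; X Y], [F → .], [X → . ;], [X → . F], [X → . n], [Y → . X F], [Y' → . Y] }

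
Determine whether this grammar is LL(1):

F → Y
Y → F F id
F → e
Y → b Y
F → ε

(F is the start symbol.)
No. Predict set conflict for F: { 'e' }

Relevant sets:
  FIRST(Y) = { 'b', 'e', 'id' }
  FIRST(F) = { 'b', 'e', 'id', ε }
  FOLLOW(F) = { $, 'b', 'e', 'id' }

For F:
  PREDICT(F → Y) = { 'b', 'e', 'id' }
  PREDICT(F → e) = { 'e' }
  PREDICT(F → ε) = { $, 'b', 'e', 'id' }
For Y:
  PREDICT(Y → F F id) = { 'b', 'e', 'id' }
  PREDICT(Y → b Y) = { 'b' }

Conflict found: Predict set conflict for F: { 'e' }
The grammar is NOT LL(1).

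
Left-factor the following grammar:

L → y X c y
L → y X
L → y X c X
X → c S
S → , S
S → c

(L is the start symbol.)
L → y X L'
L' → c L''
L'' → y
L'' → X
L' → ε
X → c S
S → , S
S → c

Left-factoring transforms A → αβ₁ | αβ₂ into A → αA' and A' → β₁ | β₂
(α is the longest common prefix among the alternatives). Repeat until
no nonterminal has two alternatives with a common prefix.

Round 1: L has alternatives sharing prefix 'y X'. Introduce L': L → y X L'
  Add: L' → c y
  Add: L' → ε
  Add: L' → c X

Round 2: L' has alternatives sharing prefix 'c'. Introduce L'': L' → c L''
  Add: L'' → y
  Add: L'' → X

No remaining common prefixes — done.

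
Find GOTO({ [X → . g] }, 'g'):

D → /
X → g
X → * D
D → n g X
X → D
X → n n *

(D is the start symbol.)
GOTO(I, 'g') = CLOSURE({ [A → αX.β] : [A → α.Xβ] ∈ I, X = 'g' })

Items with dot before 'g', with the dot advanced:
  [X → . g] → [X → g .]
Closure adds nothing (no advanced item has the dot before a non-terminal).

GOTO = { [X → g .] }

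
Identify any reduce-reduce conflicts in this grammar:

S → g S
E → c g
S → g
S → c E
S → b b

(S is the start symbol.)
No reduce-reduce conflicts

A reduce-reduce conflict occurs when an LR(0) state has two complete items [A → α .] and [B → β .] — both call for a reduction, and with no lookahead the parser cannot choose between them.

Augment with S' → S and build the canonical LR(0) collection (I0 = CLOSURE({[S' → . S]}), then GOTO on every symbol after a dot until no new states appear). It has 10 states:
  I0: { [S → . b b], [S → . c E], [S → . g S], [S → . g], [S' → . S] }  — shift
  I1: { [S' → S .] }  — accept
  I2: { [S → b . b] }  — shift
  I3: { [E → . c g], [S → c . E] }  — shift
  I4: { [S → . b b], [S → . c E], [S → . g S], [S → . g], [S → g . S], [S → g .] }  — shift, reduce
  I5: { [S → g S .] }  — reduce
  I6: { [S → c E .] }  — reduce
  I7: { [E → c . g] }  — shift
  I8: { [E → c g .] }  — reduce
  I9: { [S → b b .] }  — reduce

No state contains more than one complete item.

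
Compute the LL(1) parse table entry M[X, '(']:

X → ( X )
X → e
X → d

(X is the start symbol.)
X → ( X )

To find M[X, '('], we find productions for X where '(' is in the predict set (PREDICT(N → α) = (FIRST(α) \ {ε}) ∪ (FOLLOW(N) if α ⇒* ε)).

X → ( X ): PREDICT = { '(' }
  '(' is in predict set, so this production goes in M[X, '(']
X → e: PREDICT = { 'e' }
X → d: PREDICT = { 'd' }

M[X, '('] = X → ( X )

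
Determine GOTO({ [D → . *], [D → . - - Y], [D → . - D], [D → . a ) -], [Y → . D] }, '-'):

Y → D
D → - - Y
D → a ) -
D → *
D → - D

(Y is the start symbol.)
{ [D → - . - Y], [D → - . D], [D → . *], [D → . - - Y], [D → . - D], [D → . a ) -] }

GOTO(I, '-') = CLOSURE({ [A → αX.β] : [A → α.Xβ] ∈ I, X = '-' })

Items with dot before '-', with the dot advanced:
  [D → . - - Y] → [D → - . - Y]
  [D → . - D] → [D → - . D]
Closure of the advanced items:
  [D → - . D] has the dot before D: add [D → . - - Y], [D → . a ) -], [D → . *], [D → . - D]

GOTO = { [D → - . - Y], [D → - . D], [D → . *], [D → . - - Y], [D → . - D], [D → . a ) -] }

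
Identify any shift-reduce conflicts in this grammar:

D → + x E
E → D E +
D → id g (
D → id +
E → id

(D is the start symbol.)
Yes — I10: [E → id .] vs [D → id . +]

A shift-reduce conflict occurs when an LR(0) state has both:
  - a complete (reduce) item [A → α .] (dot at the end), and
  - a shift item [B → β . c γ] (dot before a terminal).

Augment with D' → D and build the canonical LR(0) collection (I0 = CLOSURE({[D' → . D]}), then GOTO on every symbol after a dot until no new states appear). It has 13 states:
  I0: { [D → . + x E], [D → . id +], [D → . id g (], [D' → . D] }  — shift
  I1: { [D → + . x E] }  — shift
  I2: { [D' → D .] }  — accept
  I3: { [D → id . +], [D → id . g (] }  — shift
  I4: { [D → id + .] }  — reduce
  I5: { [D → id g . (] }  — shift
  I6: { [D → id g ( .] }  — reduce
  I7: { [D → + x . E], [D → . + x E], [D → . id +], [D → . id g (], [E → . D E +], [E → . id] }  — shift
  I8: { [D → . + x E], [D → . id +], [D → . id g (], [E → . D E +], [E → . id], [E → D . E +] }  — shift
  I9: { [D → + x E .] }  — reduce
  I10: { [D → id . +], [D → id . g (], [E → id .] }  — shift, reduce
  I11: { [E → D E . +] }  — shift
  I12: { [E → D E + .] }  — reduce

I10 contains reduce item [E → id .] and shift items [D → id . +], [D → id . g (] — shift-reduce conflict.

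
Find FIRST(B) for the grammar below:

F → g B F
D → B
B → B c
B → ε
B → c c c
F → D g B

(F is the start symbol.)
{ 'c', ε }

To compute FIRST(B), examine every production with B on the left-hand side, reading each right-hand side left to right until a non-nullable symbol is reached.

From B → B c:
  - B is the symbol being defined: contributes nothing new
    B is nullable, so continue to the next symbol
  - c is a terminal: add 'c' and stop
From B → ε:
  - ε-production, so ε ∈ FIRST(B)
From B → c c c:
  - c is a terminal: add 'c' and stop

Collecting: FIRST(B) = { 'c', ε }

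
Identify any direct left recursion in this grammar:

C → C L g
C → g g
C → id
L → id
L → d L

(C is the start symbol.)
Direct left recursion occurs when N → N α for some non-terminal N (the right-hand side begins with the left-hand side itself).

C → C L g: LEFT RECURSIVE (starts with C)
C → g g: starts with g
C → id: starts with id
L → id: starts with id
L → d L: starts with d

The grammar has direct left recursion on: C.

Answer: Yes, C is left-recursive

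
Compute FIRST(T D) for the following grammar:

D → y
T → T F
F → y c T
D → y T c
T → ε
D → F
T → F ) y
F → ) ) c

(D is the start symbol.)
FIRST sets of the non-terminals involved (from the grammar, by fixed-point iteration):
  FIRST(T) = { ')', 'y', ε }
  FIRST(D) = { ')', 'y' }

To compute FIRST(T D), process the symbols left to right:
Symbol T is a non-terminal. Add FIRST(T) \ {ε} = { ')', 'y' }
T is nullable (ε ∈ FIRST(T)), continue to the next symbol.
Symbol D is a non-terminal. Add FIRST(D) \ {ε} = { ')', 'y' }
D is not nullable (ε ∉ FIRST(D)), so stop here.
FIRST(T D) = { ')', 'y' }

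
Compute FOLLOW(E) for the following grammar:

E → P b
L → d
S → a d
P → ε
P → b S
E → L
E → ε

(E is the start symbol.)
To compute FOLLOW(E), find every occurrence of E on a right-hand side N → α E β: add FIRST(β) \ {ε}, and if β is empty or nullable also add FOLLOW(N). Iterate to a fixed point.

E is the start symbol, so $ ∈ FOLLOW(E).
E does not occur on any right-hand side.

Taking the union: FOLLOW(E) = { $ }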